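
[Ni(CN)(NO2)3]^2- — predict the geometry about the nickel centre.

square planar

Summing ligand charges against the −2 overall charge gives an oxidation state of +2 for nickel.
Nickel is a group-10 element; Ni(II) is therefore d⁸.
With 4 monodentate ligands the coordination number is 4.
Cyanide and nitro (N-bound nitrite) are strong-field ligands (high in the spectrochemical series).
A 3d d⁸ ion with strong-field ligands gains enough CFSE to favour square planar over tetrahedral.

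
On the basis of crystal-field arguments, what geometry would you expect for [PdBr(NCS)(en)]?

Ligand charges: each bromide is −1; each isothiocyanate is −1; ethylenediamine is neutral. With an overall charge of 0 the palladium centre must be in the +2 oxidation state.
Group 10 minus oxidation state 2 gives a d⁸ configuration.
Counting donor atoms: 1×bromide (monodentate) → 1 donor; 1×isothiocyanate (monodentate) → 1 donor; 1×ethylenediamine (bidentate) → 2 donors. Coordination number = 4.
A 4d d⁸ ion has a large crystal-field splitting; square planar leaves the high-energy d_{x²−y²} orbital empty and maximises CFSE.

square planar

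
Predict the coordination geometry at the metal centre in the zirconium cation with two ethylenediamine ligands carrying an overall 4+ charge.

Ligand charges: ethylenediamine is neutral. With an overall charge of +4 the zirconium centre must be in the +4 oxidation state.
Zr sits in group 4, so the d-electron count is 4 − 4 = 0.
Counting donor atoms: 2×ethylenediamine (bidentate) → 4 donors. Coordination number = 4.
A d⁰ ion has no crystal-field stabilisation preference between square planar and tetrahedral, so four ligands adopt the sterically favoured tetrahedral geometry.

tetrahedral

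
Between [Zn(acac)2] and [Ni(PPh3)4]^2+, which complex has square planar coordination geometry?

[Ni(PPh3)4]^2+

For [Zn(acac)2]: Each acetylacetonate is −1; balancing the 0 overall charge requires Zn(II). Zn sits in group 12, so the d-electron count is 12 − 2 = 10. A d¹⁰ ion has no crystal-field stabilisation preference between square planar and tetrahedral, so four ligands adopt the sterically favoured tetrahedral geometry. → tetrahedral.
For [Ni(PPh3)4]^2+: Summing ligand charges against the +2 overall charge gives an oxidation state of +2 for nickel. Group 10 minus oxidation state 2 gives a d⁸ configuration. Triphenylphosphine is a strong-field ligand (high in the spectrochemical series). A 3d d⁸ ion with strong-field ligands gains enough CFSE to favour square planar over tetrahedral. → square planar.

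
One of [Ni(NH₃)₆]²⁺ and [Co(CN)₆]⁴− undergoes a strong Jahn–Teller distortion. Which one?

[Ni(NH₃)₆]²⁺: Ligand charges: ammonia is neutral. With an overall charge of +2 the nickel centre must be in the +2 oxidation state. Group 10 minus oxidation state 2 gives a d⁸ configuration. The d⁸ configuration leaves the e_g set evenly filled (or empty) — no strong Jahn–Teller driving force.
[Co(CN)₆]⁴−: Ligand charges: each cyanide is −1. With an overall charge of −4 the cobalt centre must be in the +2 oxidation state. Co sits in group 9, so the d-electron count is 9 − 2 = 7. Cyanide is a strong-field ligand (high in the spectrochemical series) for a first-row metal, so the complex is low-spin. The t₂g⁶e_g¹ (low-spin) configuration has an unevenly filled e_g set; the Jahn–Teller theorem predicts a tetragonal distortion (typically axial elongation) to lift the degeneracy.

[Co(CN)₆]⁴−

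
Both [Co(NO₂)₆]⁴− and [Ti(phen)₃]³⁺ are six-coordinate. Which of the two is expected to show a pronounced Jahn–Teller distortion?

[Co(NO₂)₆]⁴−

[Co(NO₂)₆]⁴−: Each nitro (N-bound nitrite) is −1; balancing the −4 overall charge requires Co(II). Group 9 minus oxidation state 2 gives a d⁷ configuration. Nitro (N-bound nitrite) is a strong-field ligand (high in the spectrochemical series) for a first-row metal, so the complex is low-spin. The t₂g⁶e_g¹ (low-spin) configuration has an unevenly filled e_g set; the Jahn–Teller theorem predicts a tetragonal distortion (typically axial elongation) to lift the degeneracy.
[Ti(phen)₃]³⁺: Summing ligand charges against the +3 overall charge gives an oxidation state of +3 for titanium. Group 4 minus oxidation state 3 gives a d¹ configuration. The d¹ configuration leaves the e_g set evenly filled (or empty) — no strong Jahn–Teller driving force.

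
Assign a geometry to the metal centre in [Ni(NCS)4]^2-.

Ligand charges: each isothiocyanate is −1. With an overall charge of −2 the nickel centre must be in the +2 oxidation state.
Group 10 minus oxidation state 2 gives a d⁸ configuration.
With 4 monodentate ligands the coordination number is 4.
Isothiocyanate is a weak-field ligand.
With weak-field ligands the CFSE gain from square planar is small, so a 3d d⁸ ion takes the sterically preferred tetrahedral geometry.

tetrahedral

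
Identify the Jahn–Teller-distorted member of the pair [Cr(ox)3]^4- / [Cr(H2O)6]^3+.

[Cr(ox)3]^4-

[Cr(ox)3]^4-: Each oxalate is −2; balancing the −4 overall charge requires Cr(II). Group 6 minus oxidation state 2 gives a d⁴ configuration. Oxalate is a weak-field ligand for a first-row metal, so the complex is high-spin. The t₂g³e_g¹ (high-spin) configuration has an unevenly filled e_g set; the Jahn–Teller theorem predicts a tetragonal distortion (typically axial elongation) to lift the degeneracy.
[Cr(H2O)6]^3+: Ligand charges: water is neutral. With an overall charge of +3 the chromium centre must be in the +3 oxidation state. Cr sits in group 6, so the d-electron count is 6 − 3 = 3. The d³ configuration leaves the e_g set evenly filled (or empty) — no strong Jahn–Teller driving force.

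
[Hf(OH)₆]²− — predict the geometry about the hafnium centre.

octahedral

Summing ligand charges against the −2 overall charge gives an oxidation state of +4 for hafnium.
Group 4 minus oxidation state 4 gives a d⁰ configuration.
Coordination number: 6.
Six donors around a single metal centre give an octahedral coordination sphere.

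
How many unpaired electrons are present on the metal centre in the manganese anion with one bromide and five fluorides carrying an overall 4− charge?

Ligand charges: each bromide is −1; each fluoride is −1. With an overall charge of −4 the manganese centre must be in the +2 oxidation state.
Group 7 minus oxidation state 2 gives a d⁵ configuration.
The spin state decides the count: Bromide and fluoride are weak-field ligands for a first-row metal, so the complex is high-spin.
An octahedral high-spin d⁵ ion is t₂g³e_g², giving 5 unpaired electrons.

5 unpaired electrons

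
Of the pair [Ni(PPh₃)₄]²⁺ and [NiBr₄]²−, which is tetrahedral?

For [Ni(PPh₃)₄]²⁺: Triphenylphosphine is neutral; balancing the +2 overall charge requires Ni(II). Group 10 minus oxidation state 2 gives a d⁸ configuration. Triphenylphosphine is a strong-field ligand (high in the spectrochemical series). A 3d d⁸ ion with strong-field ligands gains enough CFSE to favour square planar over tetrahedral. → square planar.
For [NiBr₄]²−: Each bromide is −1; balancing the −2 overall charge requires Ni(II). Nickel is a group-10 element; Ni(II) is therefore d⁸. Bromide is a weak-field ligand. With weak-field ligands the CFSE gain from square planar is small, so a 3d d⁸ ion takes the sterically preferred tetrahedral geometry. → tetrahedral.

[NiBr₄]²−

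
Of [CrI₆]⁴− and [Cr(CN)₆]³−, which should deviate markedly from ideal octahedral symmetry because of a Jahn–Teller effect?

[CrI₆]⁴−

[CrI₆]⁴−: Each iodide is −1; balancing the −4 overall charge requires Cr(II). Cr sits in group 6, so the d-electron count is 6 − 2 = 4. Iodide is a weak-field ligand for a first-row metal, so the complex is high-spin. The t₂g³e_g¹ (high-spin) configuration has an unevenly filled e_g set; the Jahn–Teller theorem predicts a tetragonal distortion (typically axial elongation) to lift the degeneracy.
[Cr(CN)₆]³−: Each cyanide is −1; balancing the −3 overall charge requires Cr(III). Chromium is a group-6 element; Cr(III) is therefore d³. The d³ configuration leaves the e_g set evenly filled (or empty) — no strong Jahn–Teller driving force.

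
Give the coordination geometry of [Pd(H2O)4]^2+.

square planar

Summing ligand charges against the +2 overall charge gives an oxidation state of +2 for palladium.
Group 10 minus oxidation state 2 gives a d⁸ configuration.
With 4 monodentate ligands the coordination number is 4.
A 4d d⁸ ion has a large crystal-field splitting; square planar leaves the high-energy d_{x²−y²} orbital empty and maximises CFSE.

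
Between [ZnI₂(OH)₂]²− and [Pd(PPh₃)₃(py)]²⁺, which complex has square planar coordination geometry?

For [ZnI₂(OH)₂]²−: Ligand charges: each iodide is −1; each hydroxide is −1. With an overall charge of −2 the zinc centre must be in the +2 oxidation state. Zn sits in group 12, so the d-electron count is 12 − 2 = 10. A d¹⁰ ion has no crystal-field stabilisation preference between square planar and tetrahedral, so four ligands adopt the sterically favoured tetrahedral geometry. → tetrahedral.
For [Pd(PPh₃)₃(py)]²⁺: Triphenylphosphine is neutral; pyridine is neutral; balancing the +2 overall charge requires Pd(II). Palladium is a group-10 element; Pd(II) is therefore d⁸. A 4d d⁸ ion has a large crystal-field splitting; square planar leaves the high-energy d_{x²−y²} orbital empty and maximises CFSE. → square planar.

[Pd(PPh₃)₃(py)]²⁺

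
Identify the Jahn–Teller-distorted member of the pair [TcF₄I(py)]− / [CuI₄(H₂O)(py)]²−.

[TcF₄I(py)]−: Summing ligand charges against the −1 overall charge gives an oxidation state of +4 for technetium. Technetium is a group-7 element; Tc(IV) is therefore d³. The d³ configuration leaves the e_g set evenly filled (or empty) — no strong Jahn–Teller driving force.
[CuI₄(H₂O)(py)]²−: Summing ligand charges against the −2 overall charge gives an oxidation state of +2 for copper. Cu sits in group 11, so the d-electron count is 11 − 2 = 9. The t₂g⁶e_g³ configuration has an unevenly filled e_g set; the Jahn–Teller theorem predicts a tetragonal distortion (typically axial elongation) to lift the degeneracy.

[CuI₄(H₂O)(py)]²−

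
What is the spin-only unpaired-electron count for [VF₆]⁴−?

Ligand charges: each fluoride is −1. With an overall charge of −4 the vanadium centre must be in the +2 oxidation state.
Vanadium is a group-5 element; V(II) is therefore d³.
In an octahedral field the d³ configuration is t₂g³e_g⁰ (only one arrangement possible), giving 3 unpaired electrons.

3 unpaired electrons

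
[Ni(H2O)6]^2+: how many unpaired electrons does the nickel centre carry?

Ligand charges: water is neutral. With an overall charge of +2 the nickel centre must be in the +2 oxidation state.
Ni sits in group 10, so the d-electron count is 10 − 2 = 8.
In an octahedral field the d⁸ configuration is t₂g⁶e_g² (only one arrangement possible), giving 2 unpaired electrons.

2 unpaired electrons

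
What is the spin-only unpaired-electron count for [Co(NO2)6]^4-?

1

Summing ligand charges against the −4 overall charge gives an oxidation state of +2 for cobalt.
Co sits in group 9, so the d-electron count is 9 − 2 = 7.
The spin state decides the count: Nitro (N-bound nitrite) is a strong-field ligand (high in the spectrochemical series) for a first-row metal, so the complex is low-spin.
An octahedral low-spin d⁷ ion is t₂g⁶e_g¹, giving 1 unpaired electron.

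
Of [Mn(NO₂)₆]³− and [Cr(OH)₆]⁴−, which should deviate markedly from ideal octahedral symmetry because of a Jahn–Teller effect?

[Cr(OH)₆]⁴−

[Mn(NO₂)₆]³−: Summing ligand charges against the −3 overall charge gives an oxidation state of +3 for manganese. Mn sits in group 7, so the d-electron count is 7 − 3 = 4. Nitro (N-bound nitrite) is a strong-field ligand (high in the spectrochemical series) for a first-row metal, so the complex is low-spin. The d⁴ configuration leaves the e_g set evenly filled (or empty) — no strong Jahn–Teller driving force.
[Cr(OH)₆]⁴−: Ligand charges: each hydroxide is −1. With an overall charge of −4 the chromium centre must be in the +2 oxidation state. Group 6 minus oxidation state 2 gives a d⁴ configuration. Hydroxide is a weak-field ligand for a first-row metal, so the complex is high-spin. The t₂g³e_g¹ (high-spin) configuration has an unevenly filled e_g set; the Jahn–Teller theorem predicts a tetragonal distortion (typically axial elongation) to lift the degeneracy.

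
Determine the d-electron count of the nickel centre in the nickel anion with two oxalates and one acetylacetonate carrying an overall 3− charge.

Each oxalate is −2; each acetylacetonate is −1; balancing the −3 overall charge requires Ni(II).
Group 10 minus oxidation state 2 gives a d⁸ configuration.

d⁸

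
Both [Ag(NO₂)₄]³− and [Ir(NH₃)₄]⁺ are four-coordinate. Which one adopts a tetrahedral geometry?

[Ag(NO₂)₄]³−

For [Ag(NO₂)₄]³−: Each nitro (N-bound nitrite) is −1; balancing the −3 overall charge requires Ag(I). Ag sits in group 11, so the d-electron count is 11 − 1 = 10. A d¹⁰ ion has no crystal-field stabilisation preference between square planar and tetrahedral, so four ligands adopt the sterically favoured tetrahedral geometry. → tetrahedral.
For [Ir(NH₃)₄]⁺: Summing ligand charges against the +1 overall charge gives an oxidation state of +1 for iridium. Iridium is a group-9 element; Ir(I) is therefore d⁸. A 5d d⁸ ion has a large crystal-field splitting; square planar leaves the high-energy d_{x²−y²} orbital empty and maximises CFSE. → square planar.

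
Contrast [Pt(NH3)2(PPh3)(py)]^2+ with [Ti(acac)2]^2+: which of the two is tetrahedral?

[Ti(acac)2]^2+

For [Pt(NH3)2(PPh3)(py)]^2+: Ligand charges: ammonia is neutral; triphenylphosphine is neutral; pyridine is neutral. With an overall charge of +2 the platinum centre must be in the +2 oxidation state. Group 10 minus oxidation state 2 gives a d⁸ configuration. A 5d d⁸ ion has a large crystal-field splitting; square planar leaves the high-energy d_{x²−y²} orbital empty and maximises CFSE. → square planar.
For [Ti(acac)2]^2+: Ligand charges: each acetylacetonate is −1. With an overall charge of +2 the titanium centre must be in the +4 oxidation state. Ti sits in group 4, so the d-electron count is 4 − 4 = 0. A d⁰ ion has no crystal-field stabilisation preference between square planar and tetrahedral, so four ligands adopt the sterically favoured tetrahedral geometry. → tetrahedral.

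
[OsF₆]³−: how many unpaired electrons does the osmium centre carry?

Ligand charges: each fluoride is −1. With an overall charge of −3 the osmium centre must be in the +3 oxidation state.
Os sits in group 8, so the d-electron count is 8 − 3 = 5.
The spin state decides the count: a 5d ion has a large Δₒ and is invariably low-spin.
An octahedral low-spin d⁵ ion is t₂g⁵e_g⁰, giving 1 unpaired electron.

1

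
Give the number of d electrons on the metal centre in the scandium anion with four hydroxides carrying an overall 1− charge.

Ligand charges: each hydroxide is −1. With an overall charge of −1 the scandium centre must be in the +3 oxidation state.
Group 3 minus oxidation state 3 gives a d⁰ configuration.

d0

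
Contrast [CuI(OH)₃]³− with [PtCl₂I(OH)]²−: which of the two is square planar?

[PtCl₂I(OH)]²−

For [CuI(OH)₃]³−: Summing ligand charges against the −3 overall charge gives an oxidation state of +1 for copper. Copper is a group-11 element; Cu(I) is therefore d¹⁰. A d¹⁰ ion has no crystal-field stabilisation preference between square planar and tetrahedral, so four ligands adopt the sterically favoured tetrahedral geometry. → tetrahedral.
For [PtCl₂I(OH)]²−: Ligand charges: each chloride is −1; each iodide is −1; each hydroxide is −1. With an overall charge of −2 the platinum centre must be in the +2 oxidation state. Group 10 minus oxidation state 2 gives a d⁸ configuration. A 5d d⁸ ion has a large crystal-field splitting; square planar leaves the high-energy d_{x²−y²} orbital empty and maximises CFSE. → square planar.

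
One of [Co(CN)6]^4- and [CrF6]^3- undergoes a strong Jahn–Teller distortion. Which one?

[Co(CN)6]^4-

[Co(CN)6]^4-: Ligand charges: each cyanide is −1. With an overall charge of −4 the cobalt centre must be in the +2 oxidation state. Co sits in group 9, so the d-electron count is 9 − 2 = 7. Cyanide is a strong-field ligand (high in the spectrochemical series) for a first-row metal, so the complex is low-spin. The t₂g⁶e_g¹ (low-spin) configuration has an unevenly filled e_g set; the Jahn–Teller theorem predicts a tetragonal distortion (typically axial elongation) to lift the degeneracy.
[CrF6]^3-: Each fluoride is −1; balancing the −3 overall charge requires Cr(III). Chromium is a group-6 element; Cr(III) is therefore d³. The d³ configuration leaves the e_g set evenly filled (or empty) — no strong Jahn–Teller driving force.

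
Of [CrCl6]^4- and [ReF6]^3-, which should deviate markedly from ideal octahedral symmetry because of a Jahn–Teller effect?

[CrCl6]^4-: Ligand charges: each chloride is −1. With an overall charge of −4 the chromium centre must be in the +2 oxidation state. Group 6 minus oxidation state 2 gives a d⁴ configuration. Chloride is a weak-field ligand for a first-row metal, so the complex is high-spin. The t₂g³e_g¹ (high-spin) configuration has an unevenly filled e_g set; the Jahn–Teller theorem predicts a tetragonal distortion (typically axial elongation) to lift the degeneracy.
[ReF6]^3-: Summing ligand charges against the −3 overall charge gives an oxidation state of +3 for rhenium. Rhenium is a group-7 element; Re(III) is therefore d⁴. A 5d ion has a large Δₒ and is invariably low-spin. The d⁴ configuration leaves the e_g set evenly filled (or empty) — no strong Jahn–Teller driving force.

[CrCl6]^4-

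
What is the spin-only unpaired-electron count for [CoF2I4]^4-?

Each fluoride is −1; each iodide is −1; balancing the −4 overall charge requires Co(II).
Co sits in group 9, so the d-electron count is 9 − 2 = 7.
The spin state decides the count: Fluoride and iodide are weak-field ligands for a first-row metal, so the complex is high-spin.
An octahedral high-spin d⁷ ion is t₂g⁵e_g², giving 3 unpaired electrons.

3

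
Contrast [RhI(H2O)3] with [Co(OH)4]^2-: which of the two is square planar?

[RhI(H2O)3]

For [RhI(H2O)3]: Summing ligand charges against the 0 overall charge gives an oxidation state of +1 for rhodium. Rh sits in group 9, so the d-electron count is 9 − 1 = 8. A 4d d⁸ ion has a large crystal-field splitting; square planar leaves the high-energy d_{x²−y²} orbital empty and maximises CFSE. → square planar.
For [Co(OH)4]^2-: Each hydroxide is −1; balancing the −2 overall charge requires Co(II). Co sits in group 9, so the d-electron count is 9 − 2 = 7. For a high-spin 3d d⁷ ion with weak-field ligands the small Δₜ gives little square-planar CFSE advantage, so four ligands adopt the sterically favoured tetrahedral geometry. → tetrahedral.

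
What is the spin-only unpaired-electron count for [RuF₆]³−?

1

Summing ligand charges against the −3 overall charge gives an oxidation state of +3 for ruthenium.
Ruthenium is a group-8 element; Ru(III) is therefore d⁵.
The spin state decides the count: a 4d ion has a large Δₒ and is invariably low-spin.
An octahedral low-spin d⁵ ion is t₂g⁵e_g⁰, giving 1 unpaired electron.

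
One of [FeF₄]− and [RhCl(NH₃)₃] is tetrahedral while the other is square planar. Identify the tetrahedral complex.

[FeF₄]−

For [FeF₄]−: Ligand charges: each fluoride is −1. With an overall charge of −1 the iron centre must be in the +3 oxidation state. Group 8 minus oxidation state 3 gives a d⁵ configuration. A high-spin d⁵ ion has zero CFSE in either geometry, so four ligands adopt the sterically favoured tetrahedral geometry. → tetrahedral.
For [RhCl(NH₃)₃]: Ligand charges: each chloride is −1; ammonia is neutral. With an overall charge of 0 the rhodium centre must be in the +1 oxidation state. Rhodium is a group-9 element; Rh(I) is therefore d⁸. A 4d d⁸ ion has a large crystal-field splitting; square planar leaves the high-energy d_{x²−y²} orbital empty and maximises CFSE. → square planar.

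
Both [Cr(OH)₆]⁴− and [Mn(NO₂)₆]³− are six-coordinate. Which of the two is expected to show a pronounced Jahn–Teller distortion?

[Cr(OH)₆]⁴−

[Cr(OH)₆]⁴−: Summing ligand charges against the −4 overall charge gives an oxidation state of +2 for chromium. Cr sits in group 6, so the d-electron count is 6 − 2 = 4. Hydroxide is a weak-field ligand for a first-row metal, so the complex is high-spin. The t₂g³e_g¹ (high-spin) configuration has an unevenly filled e_g set; the Jahn–Teller theorem predicts a tetragonal distortion (typically axial elongation) to lift the degeneracy.
[Mn(NO₂)₆]³−: Each nitro (N-bound nitrite) is −1; balancing the −3 overall charge requires Mn(III). Group 7 minus oxidation state 3 gives a d⁴ configuration. Nitro (N-bound nitrite) is a strong-field ligand (high in the spectrochemical series) for a first-row metal, so the complex is low-spin. The d⁴ configuration leaves the e_g set evenly filled (or empty) — no strong Jahn–Teller driving force.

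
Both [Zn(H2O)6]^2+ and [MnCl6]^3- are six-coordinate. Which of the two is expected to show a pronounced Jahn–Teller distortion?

[MnCl6]^3-

[Zn(H2O)6]^2+: Water is neutral; balancing the +2 overall charge requires Zn(II). Zinc is a group-12 element; Zn(II) is therefore d¹⁰. The d¹⁰ configuration leaves the e_g set evenly filled (or empty) — no strong Jahn–Teller driving force.
[MnCl6]^3-: Ligand charges: each chloride is −1. With an overall charge of −3 the manganese centre must be in the +3 oxidation state. Manganese is a group-7 element; Mn(III) is therefore d⁴. Chloride is a weak-field ligand for a first-row metal, so the complex is high-spin. The t₂g³e_g¹ (high-spin) configuration has an unevenly filled e_g set; the Jahn–Teller theorem predicts a tetragonal distortion (typically axial elongation) to lift the degeneracy.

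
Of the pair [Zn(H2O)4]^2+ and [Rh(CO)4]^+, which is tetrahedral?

For [Zn(H2O)4]^2+: Summing ligand charges against the +2 overall charge gives an oxidation state of +2 for zinc. Group 12 minus oxidation state 2 gives a d¹⁰ configuration. A d¹⁰ ion has no crystal-field stabilisation preference between square planar and tetrahedral, so four ligands adopt the sterically favoured tetrahedral geometry. → tetrahedral.
For [Rh(CO)4]^+: Summing ligand charges against the +1 overall charge gives an oxidation state of +1 for rhodium. Rh sits in group 9, so the d-electron count is 9 − 1 = 8. A 4d d⁸ ion has a large crystal-field splitting; square planar leaves the high-energy d_{x²−y²} orbital empty and maximises CFSE. → square planar.

[Zn(H2O)4]^2+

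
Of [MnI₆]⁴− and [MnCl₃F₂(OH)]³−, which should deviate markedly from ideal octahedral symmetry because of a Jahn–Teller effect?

[MnCl₃F₂(OH)]³−

[MnI₆]⁴−: Ligand charges: each iodide is −1. With an overall charge of −4 the manganese centre must be in the +2 oxidation state. Group 7 minus oxidation state 2 gives a d⁵ configuration. Iodide is a weak-field ligand for a first-row metal, so the complex is high-spin. The d⁵ configuration leaves the e_g set evenly filled (or empty) — no strong Jahn–Teller driving force.
[MnCl₃F₂(OH)]³−: Ligand charges: each chloride is −1; each fluoride is −1; each hydroxide is −1. With an overall charge of −3 the manganese centre must be in the +3 oxidation state. Group 7 minus oxidation state 3 gives a d⁴ configuration. Chloride, fluoride, and hydroxide are weak-field ligands for a first-row metal, so the complex is high-spin. The t₂g³e_g¹ (high-spin) configuration has an unevenly filled e_g set; the Jahn–Teller theorem predicts a tetragonal distortion (typically axial elongation) to lift the degeneracy.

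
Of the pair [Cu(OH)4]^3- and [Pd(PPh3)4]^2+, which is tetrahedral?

For [Cu(OH)4]^3-: Each hydroxide is −1; balancing the −3 overall charge requires Cu(I). Group 11 minus oxidation state 1 gives a d¹⁰ configuration. A d¹⁰ ion has no crystal-field stabilisation preference between square planar and tetrahedral, so four ligands adopt the sterically favoured tetrahedral geometry. → tetrahedral.
For [Pd(PPh3)4]^2+: Triphenylphosphine is neutral; balancing the +2 overall charge requires Pd(II). Group 10 minus oxidation state 2 gives a d⁸ configuration. A 4d d⁸ ion has a large crystal-field splitting; square planar leaves the high-energy d_{x²−y²} orbital empty and maximises CFSE. → square planar.

[Cu(OH)4]^3-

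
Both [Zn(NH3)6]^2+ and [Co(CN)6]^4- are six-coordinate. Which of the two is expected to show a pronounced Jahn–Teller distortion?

[Co(CN)6]^4-

[Zn(NH3)6]^2+: Summing ligand charges against the +2 overall charge gives an oxidation state of +2 for zinc. Zn sits in group 12, so the d-electron count is 12 − 2 = 10. The d¹⁰ configuration leaves the e_g set evenly filled (or empty) — no strong Jahn–Teller driving force.
[Co(CN)6]^4-: Ligand charges: each cyanide is −1. With an overall charge of −4 the cobalt centre must be in the +2 oxidation state. Group 9 minus oxidation state 2 gives a d⁷ configuration. Cyanide is a strong-field ligand (high in the spectrochemical series) for a first-row metal, so the complex is low-spin. The t₂g⁶e_g¹ (low-spin) configuration has an unevenly filled e_g set; the Jahn–Teller theorem predicts a tetragonal distortion (typically axial elongation) to lift the degeneracy.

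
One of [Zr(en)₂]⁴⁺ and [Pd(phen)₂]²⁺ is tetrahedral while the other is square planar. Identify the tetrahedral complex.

[Zr(en)₂]⁴⁺

For [Zr(en)₂]⁴⁺: Ethylenediamine is neutral; balancing the +4 overall charge requires Zr(IV). Zr sits in group 4, so the d-electron count is 4 − 4 = 0. A d⁰ ion has no crystal-field stabilisation preference between square planar and tetrahedral, so four ligands adopt the sterically favoured tetrahedral geometry. → tetrahedral.
For [Pd(phen)₂]²⁺: Summing ligand charges against the +2 overall charge gives an oxidation state of +2 for palladium. Palladium is a group-10 element; Pd(II) is therefore d⁸. A 4d d⁸ ion has a large crystal-field splitting; square planar leaves the high-energy d_{x²−y²} orbital empty and maximises CFSE. → square planar.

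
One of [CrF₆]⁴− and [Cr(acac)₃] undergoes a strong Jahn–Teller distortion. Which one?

[CrF₆]⁴−: Summing ligand charges against the −4 overall charge gives an oxidation state of +2 for chromium. Group 6 minus oxidation state 2 gives a d⁴ configuration. Fluoride is a weak-field ligand for a first-row metal, so the complex is high-spin. The t₂g³e_g¹ (high-spin) configuration has an unevenly filled e_g set; the Jahn–Teller theorem predicts a tetragonal distortion (typically axial elongation) to lift the degeneracy.
[Cr(acac)₃]: Summing ligand charges against the 0 overall charge gives an oxidation state of +3 for chromium. Chromium is a group-6 element; Cr(III) is therefore d³. The d³ configuration leaves the e_g set evenly filled (or empty) — no strong Jahn–Teller driving force.

[CrF₆]⁴−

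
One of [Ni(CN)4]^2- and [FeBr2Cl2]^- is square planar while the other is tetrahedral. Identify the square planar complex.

For [Ni(CN)4]^2-: Summing ligand charges against the −2 overall charge gives an oxidation state of +2 for nickel. Group 10 minus oxidation state 2 gives a d⁸ configuration. Cyanide is a strong-field ligand (high in the spectrochemical series). A 3d d⁸ ion with strong-field ligands gains enough CFSE to favour square planar over tetrahedral. → square planar.
For [FeBr2Cl2]^-: Summing ligand charges against the −1 overall charge gives an oxidation state of +3 for iron. Fe sits in group 8, so the d-electron count is 8 − 3 = 5. A high-spin d⁵ ion has zero CFSE in either geometry, so four ligands adopt the sterically favoured tetrahedral geometry. → tetrahedral.

[Ni(CN)4]^2-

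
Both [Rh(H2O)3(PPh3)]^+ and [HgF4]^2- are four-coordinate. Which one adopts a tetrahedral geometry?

For [Rh(H2O)3(PPh3)]^+: Summing ligand charges against the +1 overall charge gives an oxidation state of +1 for rhodium. Group 9 minus oxidation state 1 gives a d⁸ configuration. A 4d d⁸ ion has a large crystal-field splitting; square planar leaves the high-energy d_{x²−y²} orbital empty and maximises CFSE. → square planar.
For [HgF4]^2-: Each fluoride is −1; balancing the −2 overall charge requires Hg(II). Hg sits in group 12, so the d-electron count is 12 − 2 = 10. A d¹⁰ ion has no crystal-field stabilisation preference between square planar and tetrahedral, so four ligands adopt the sterically favoured tetrahedral geometry. → tetrahedral.

[HgF4]^2-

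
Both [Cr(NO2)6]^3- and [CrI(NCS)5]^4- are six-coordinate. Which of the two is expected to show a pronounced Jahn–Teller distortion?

[Cr(NO2)6]^3-: Ligand charges: each nitro (N-bound nitrite) is −1. With an overall charge of −3 the chromium centre must be in the +3 oxidation state. Cr sits in group 6, so the d-electron count is 6 − 3 = 3. The d³ configuration leaves the e_g set evenly filled (or empty) — no strong Jahn–Teller driving force.
[CrI(NCS)5]^4-: Ligand charges: each iodide is −1; each isothiocyanate is −1. With an overall charge of −4 the chromium centre must be in the +2 oxidation state. Cr sits in group 6, so the d-electron count is 6 − 2 = 4. Iodide and isothiocyanate are weak-field ligands for a first-row metal, so the complex is high-spin. The t₂g³e_g¹ (high-spin) configuration has an unevenly filled e_g set; the Jahn–Teller theorem predicts a tetragonal distortion (typically axial elongation) to lift the degeneracy.

[CrI(NCS)5]^4-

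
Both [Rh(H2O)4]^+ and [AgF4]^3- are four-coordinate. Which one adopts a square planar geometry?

[Rh(H2O)4]^+

For [Rh(H2O)4]^+: Water is neutral; balancing the +1 overall charge requires Rh(I). Rh sits in group 9, so the d-electron count is 9 − 1 = 8. A 4d d⁸ ion has a large crystal-field splitting; square planar leaves the high-energy d_{x²−y²} orbital empty and maximises CFSE. → square planar.
For [AgF4]^3-: Summing ligand charges against the −3 overall charge gives an oxidation state of +1 for silver. Ag sits in group 11, so the d-electron count is 11 − 1 = 10. A d¹⁰ ion has no crystal-field stabilisation preference between square planar and tetrahedral, so four ligands adopt the sterically favoured tetrahedral geometry. → tetrahedral.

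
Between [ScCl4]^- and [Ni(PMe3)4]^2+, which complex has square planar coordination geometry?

For [ScCl4]^-: Each chloride is −1; balancing the −1 overall charge requires Sc(III). Scandium is a group-3 element; Sc(III) is therefore d⁰. A d⁰ ion has no crystal-field stabilisation preference between square planar and tetrahedral, so four ligands adopt the sterically favoured tetrahedral geometry. → tetrahedral.
For [Ni(PMe3)4]^2+: Summing ligand charges against the +2 overall charge gives an oxidation state of +2 for nickel. Ni sits in group 10, so the d-electron count is 10 − 2 = 8. Trimethylphosphine is a strong-field ligand (high in the spectrochemical series). A 3d d⁸ ion with strong-field ligands gains enough CFSE to favour square planar over tetrahedral. → square planar.

[Ni(PMe3)4]^2+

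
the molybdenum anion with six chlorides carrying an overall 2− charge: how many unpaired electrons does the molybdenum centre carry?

Summing ligand charges against the −2 overall charge gives an oxidation state of +4 for molybdenum.
Molybdenum is a group-6 element; Mo(IV) is therefore d².
In an octahedral field the d² configuration is t₂g²e_g⁰ (only one arrangement possible), giving 2 unpaired electrons.

2 unpaired electrons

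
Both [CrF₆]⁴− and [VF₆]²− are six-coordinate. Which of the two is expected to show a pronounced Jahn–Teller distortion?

[CrF₆]⁴−

[CrF₆]⁴−: Summing ligand charges against the −4 overall charge gives an oxidation state of +2 for chromium. Cr sits in group 6, so the d-electron count is 6 − 2 = 4. Fluoride is a weak-field ligand for a first-row metal, so the complex is high-spin. The t₂g³e_g¹ (high-spin) configuration has an unevenly filled e_g set; the Jahn–Teller theorem predicts a tetragonal distortion (typically axial elongation) to lift the degeneracy.
[VF₆]²−: Summing ligand charges against the −2 overall charge gives an oxidation state of +4 for vanadium. V sits in group 5, so the d-electron count is 5 − 4 = 1. The d¹ configuration leaves the e_g set evenly filled (or empty) — no strong Jahn–Teller driving force.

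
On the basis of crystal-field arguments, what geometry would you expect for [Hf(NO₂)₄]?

Summing ligand charges against the 0 overall charge gives an oxidation state of +4 for hafnium.
Group 4 minus oxidation state 4 gives a d⁰ configuration.
With 4 monodentate ligands the coordination number is 4.
A d⁰ ion has no crystal-field stabilisation preference between square planar and tetrahedral, so four ligands adopt the sterically favoured tetrahedral geometry.

tetrahedral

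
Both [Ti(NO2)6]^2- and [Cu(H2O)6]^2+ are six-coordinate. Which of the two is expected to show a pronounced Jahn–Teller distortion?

[Ti(NO2)6]^2-: Ligand charges: each nitro (N-bound nitrite) is −1. With an overall charge of −2 the titanium centre must be in the +4 oxidation state. Group 4 minus oxidation state 4 gives a d⁰ configuration. The d⁰ configuration leaves the e_g set evenly filled (or empty) — no strong Jahn–Teller driving force.
[Cu(H2O)6]^2+: Ligand charges: water is neutral. With an overall charge of +2 the copper centre must be in the +2 oxidation state. Copper is a group-11 element; Cu(II) is therefore d⁹. The t₂g⁶e_g³ configuration has an unevenly filled e_g set; the Jahn–Teller theorem predicts a tetragonal distortion (typically axial elongation) to lift the degeneracy.

[Cu(H2O)6]^2+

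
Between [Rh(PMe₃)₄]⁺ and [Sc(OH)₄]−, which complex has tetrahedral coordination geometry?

[Sc(OH)₄]−

For [Rh(PMe₃)₄]⁺: Ligand charges: trimethylphosphine is neutral. With an overall charge of +1 the rhodium centre must be in the +1 oxidation state. Rh sits in group 9, so the d-electron count is 9 − 1 = 8. A 4d d⁸ ion has a large crystal-field splitting; square planar leaves the high-energy d_{x²−y²} orbital empty and maximises CFSE. → square planar.
For [Sc(OH)₄]−: Each hydroxide is −1; balancing the −1 overall charge requires Sc(III). Scandium is a group-3 element; Sc(III) is therefore d⁰. A d⁰ ion has no crystal-field stabilisation preference between square planar and tetrahedral, so four ligands adopt the sterically favoured tetrahedral geometry. → tetrahedral.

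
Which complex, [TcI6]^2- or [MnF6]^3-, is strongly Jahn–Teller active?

[TcI6]^2-: Ligand charges: each iodide is −1. With an overall charge of −2 the technetium centre must be in the +4 oxidation state. Tc sits in group 7, so the d-electron count is 7 − 4 = 3. The d³ configuration leaves the e_g set evenly filled (or empty) — no strong Jahn–Teller driving force.
[MnF6]^3-: Each fluoride is −1; balancing the −3 overall charge requires Mn(III). Group 7 minus oxidation state 3 gives a d⁴ configuration. Fluoride is a weak-field ligand for a first-row metal, so the complex is high-spin. The t₂g³e_g¹ (high-spin) configuration has an unevenly filled e_g set; the Jahn–Teller theorem predicts a tetragonal distortion (typically axial elongation) to lift the degeneracy.

[MnF6]^3-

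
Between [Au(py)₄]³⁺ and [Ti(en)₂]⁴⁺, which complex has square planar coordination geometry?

For [Au(py)₄]³⁺: Summing ligand charges against the +3 overall charge gives an oxidation state of +3 for gold. Gold is a group-11 element; Au(III) is therefore d⁸. A 5d d⁸ ion has a large crystal-field splitting; square planar leaves the high-energy d_{x²−y²} orbital empty and maximises CFSE. → square planar.
For [Ti(en)₂]⁴⁺: Ligand charges: ethylenediamine is neutral. With an overall charge of +4 the titanium centre must be in the +4 oxidation state. Ti sits in group 4, so the d-electron count is 4 − 4 = 0. A d⁰ ion has no crystal-field stabilisation preference between square planar and tetrahedral, so four ligands adopt the sterically favoured tetrahedral geometry. → tetrahedral.

[Au(py)₄]³⁺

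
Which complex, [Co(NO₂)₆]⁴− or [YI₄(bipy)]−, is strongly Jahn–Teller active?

[Co(NO₂)₆]⁴−: Each nitro (N-bound nitrite) is −1; balancing the −4 overall charge requires Co(II). Group 9 minus oxidation state 2 gives a d⁷ configuration. Nitro (N-bound nitrite) is a strong-field ligand (high in the spectrochemical series) for a first-row metal, so the complex is low-spin. The t₂g⁶e_g¹ (low-spin) configuration has an unevenly filled e_g set; the Jahn–Teller theorem predicts a tetragonal distortion (typically axial elongation) to lift the degeneracy.
[YI₄(bipy)]−: Each iodide is −1; 2,2′-bipyridine is neutral; balancing the −1 overall charge requires Y(III). Y sits in group 3, so the d-electron count is 3 − 3 = 0. The d⁰ configuration leaves the e_g set evenly filled (or empty) — no strong Jahn–Teller driving force.

[Co(NO₂)₆]⁴−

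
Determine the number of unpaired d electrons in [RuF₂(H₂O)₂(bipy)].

Each fluoride is −1; water is neutral; 2,2′-bipyridine is neutral; balancing the 0 overall charge requires Ru(II).
Ruthenium is a group-8 element; Ru(II) is therefore d⁶.
Counting donor atoms: 2×fluoride (monodentate) → 2 donors; 2×water (monodentate) → 2 donors; 1×2,2′-bipyridine (bidentate) → 2 donors. Coordination number = 6.
The spin state decides the count: a 4d ion has a large Δₒ and is invariably low-spin.
An octahedral low-spin d⁶ ion is t₂g⁶e_g⁰, giving 0 unpaired electrons.

0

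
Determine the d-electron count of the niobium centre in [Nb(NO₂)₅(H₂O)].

Each nitro (N-bound nitrite) is −1; water is neutral; balancing the 0 overall charge requires Nb(V).
Niobium is a group-5 element; Nb(V) is therefore d⁰.

d0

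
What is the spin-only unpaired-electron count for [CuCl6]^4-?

1

Summing ligand charges against the −4 overall charge gives an oxidation state of +2 for copper.
Group 11 minus oxidation state 2 gives a d⁹ configuration.
In an octahedral field the d⁹ configuration is t₂g⁶e_g³ (only one arrangement possible), giving 1 unpaired electron.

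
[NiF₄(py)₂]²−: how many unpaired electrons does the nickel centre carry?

Each fluoride is −1; pyridine is neutral; balancing the −2 overall charge requires Ni(II).
Nickel is a group-10 element; Ni(II) is therefore d⁸.
In an octahedral field the d⁸ configuration is t₂g⁶e_g² (only one arrangement possible), giving 2 unpaired electrons.

2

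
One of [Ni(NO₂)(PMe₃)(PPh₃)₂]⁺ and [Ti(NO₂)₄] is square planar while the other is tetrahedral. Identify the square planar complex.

[Ni(NO₂)(PMe₃)(PPh₃)₂]⁺

For [Ni(NO₂)(PMe₃)(PPh₃)₂]⁺: Ligand charges: each nitro (N-bound nitrite) is −1; trimethylphosphine is neutral; triphenylphosphine is neutral. With an overall charge of +1 the nickel centre must be in the +2 oxidation state. Group 10 minus oxidation state 2 gives a d⁸ configuration. Nitro (N-bound nitrite), trimethylphosphine, and triphenylphosphine are strong-field ligands (high in the spectrochemical series). A 3d d⁸ ion with strong-field ligands gains enough CFSE to favour square planar over tetrahedral. → square planar.
For [Ti(NO₂)₄]: Summing ligand charges against the 0 overall charge gives an oxidation state of +4 for titanium. Titanium is a group-4 element; Ti(IV) is therefore d⁰. A d⁰ ion has no crystal-field stabilisation preference between square planar and tetrahedral, so four ligands adopt the sterically favoured tetrahedral geometry. → tetrahedral.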